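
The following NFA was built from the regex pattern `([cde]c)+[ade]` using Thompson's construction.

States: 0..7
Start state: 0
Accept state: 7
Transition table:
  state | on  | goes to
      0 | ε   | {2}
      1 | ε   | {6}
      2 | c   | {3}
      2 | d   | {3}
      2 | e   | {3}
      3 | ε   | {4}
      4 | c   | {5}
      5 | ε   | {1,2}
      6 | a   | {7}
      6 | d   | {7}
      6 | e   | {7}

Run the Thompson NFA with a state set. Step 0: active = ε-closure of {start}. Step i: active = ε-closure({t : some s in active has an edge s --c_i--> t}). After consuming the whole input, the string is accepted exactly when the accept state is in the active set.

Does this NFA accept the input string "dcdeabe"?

Answer: REJECT

Derivation:
initial (ε-close {0}): {0,2}
'd' @ 1: {3,4}
'c' @ 2: {1,2,5,6}
'd' @ 3: {3,4,7}  [accepting]
'e' @ 4: {}  — state set empty
rest 'abe' ignored (set empty)
final: {}; accept 7 not in set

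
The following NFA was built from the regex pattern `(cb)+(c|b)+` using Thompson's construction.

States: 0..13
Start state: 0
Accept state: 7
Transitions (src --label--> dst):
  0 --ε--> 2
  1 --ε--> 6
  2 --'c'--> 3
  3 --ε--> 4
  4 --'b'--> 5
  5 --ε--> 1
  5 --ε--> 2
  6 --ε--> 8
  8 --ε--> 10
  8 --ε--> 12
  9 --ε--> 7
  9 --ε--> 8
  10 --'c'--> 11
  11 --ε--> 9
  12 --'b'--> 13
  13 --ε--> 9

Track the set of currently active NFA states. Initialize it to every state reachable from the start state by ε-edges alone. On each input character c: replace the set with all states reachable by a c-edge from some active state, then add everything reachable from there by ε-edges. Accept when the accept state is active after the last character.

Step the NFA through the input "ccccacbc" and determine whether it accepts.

start: ε-closure({0}) = {0,2}
'c' @ 1: {3,4}
'c' @ 2: {}  — state set empty
rest 'ccacbc' ignored (set empty)
final: {}; accept 7 not in set

Answer: REJECT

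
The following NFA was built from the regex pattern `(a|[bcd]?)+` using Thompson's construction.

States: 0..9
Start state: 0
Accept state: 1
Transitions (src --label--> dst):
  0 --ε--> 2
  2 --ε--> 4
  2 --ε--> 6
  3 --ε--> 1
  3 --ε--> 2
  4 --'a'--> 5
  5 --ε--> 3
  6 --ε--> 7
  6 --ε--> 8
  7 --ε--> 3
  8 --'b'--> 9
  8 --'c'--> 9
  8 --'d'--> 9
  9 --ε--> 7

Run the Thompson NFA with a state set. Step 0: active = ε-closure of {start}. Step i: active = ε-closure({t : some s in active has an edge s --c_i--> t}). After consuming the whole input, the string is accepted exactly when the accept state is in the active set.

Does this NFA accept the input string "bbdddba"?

S₀ = ε-closure({0}) = {0,1,2,3,4,6,7,8}
'b' @ 1: {1,2,3,4,6,7,8,9}  ✓accept
'b' @ 2: {1,2,3,4,6,7,8,9}  ✓accept
'd' @ 3: {1,2,3,4,6,7,8,9}  ✓accept
'd' @ 4: {1,2,3,4,6,7,8,9}  ✓accept
'd' @ 5: {1,2,3,4,6,7,8,9}  ✓accept
'b' @ 6: {1,2,3,4,6,7,8,9}  ✓accept
'a' @ 7: {1,2,3,4,5,6,7,8}  ✓accept
final: {1,2,3,4,5,6,7,8}; accept 1 in set

Answer: ACCEPT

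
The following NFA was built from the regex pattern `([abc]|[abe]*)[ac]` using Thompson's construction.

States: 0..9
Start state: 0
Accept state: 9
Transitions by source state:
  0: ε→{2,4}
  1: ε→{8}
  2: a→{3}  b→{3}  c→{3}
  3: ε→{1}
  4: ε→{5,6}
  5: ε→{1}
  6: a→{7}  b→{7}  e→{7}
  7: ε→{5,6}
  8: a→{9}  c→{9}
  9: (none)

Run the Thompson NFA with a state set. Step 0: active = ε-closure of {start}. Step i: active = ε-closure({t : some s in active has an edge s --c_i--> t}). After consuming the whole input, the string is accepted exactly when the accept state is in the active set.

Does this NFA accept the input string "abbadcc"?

Answer: REJECT

Derivation:
initial (ε-close {0}): {0,1,2,4,5,6,8}
'a' @ 1: {1,3,5,6,7,8,9}  ✓accept
'b' @ 2: {1,5,6,7,8}
'b' @ 3: {1,5,6,7,8}
'a' @ 4: {1,5,6,7,8,9}  ✓accept
'd' @ 5: {}  — no active states
rest 'cc' ignored (set empty)
after full input: {}  (accept=9 not in)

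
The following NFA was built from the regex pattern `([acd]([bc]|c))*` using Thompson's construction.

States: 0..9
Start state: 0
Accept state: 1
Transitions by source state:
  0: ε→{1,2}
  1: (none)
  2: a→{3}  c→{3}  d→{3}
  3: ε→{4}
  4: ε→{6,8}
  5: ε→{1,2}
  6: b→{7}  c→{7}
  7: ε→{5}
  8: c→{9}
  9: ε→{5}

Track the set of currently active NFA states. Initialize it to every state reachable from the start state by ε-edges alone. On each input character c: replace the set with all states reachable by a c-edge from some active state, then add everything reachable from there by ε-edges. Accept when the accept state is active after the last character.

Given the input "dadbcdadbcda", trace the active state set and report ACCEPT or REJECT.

Answer: REJECT

Trace:
S₀ = ε-closure({0}) = {0,1,2}
'd' @ 1: {3,4,6,8}
'a' @ 2: {}  — dead — no transitions
rest 'dbcdadbcda' ignored (set empty)
end set {} — state 1 not in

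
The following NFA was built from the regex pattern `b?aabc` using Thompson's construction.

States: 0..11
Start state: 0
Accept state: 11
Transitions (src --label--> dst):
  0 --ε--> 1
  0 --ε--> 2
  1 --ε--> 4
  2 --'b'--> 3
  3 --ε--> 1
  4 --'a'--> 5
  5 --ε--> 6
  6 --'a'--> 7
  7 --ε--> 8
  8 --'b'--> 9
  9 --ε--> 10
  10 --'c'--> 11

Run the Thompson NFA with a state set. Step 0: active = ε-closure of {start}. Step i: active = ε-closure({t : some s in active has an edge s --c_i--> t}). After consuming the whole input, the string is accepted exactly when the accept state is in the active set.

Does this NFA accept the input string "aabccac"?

start: ε-closure({0}) = {0,1,2,4}
'a' @ 1: {5,6}
'a' @ 2: {7,8}
'b' @ 3: {9,10}
'c' @ 4: {11}  [accepting]
'c' @ 5: {}  — dead — no transitions
rest 'ac' ignored (set empty)
after full input: {}  (accept=11 not in)

Answer: REJECT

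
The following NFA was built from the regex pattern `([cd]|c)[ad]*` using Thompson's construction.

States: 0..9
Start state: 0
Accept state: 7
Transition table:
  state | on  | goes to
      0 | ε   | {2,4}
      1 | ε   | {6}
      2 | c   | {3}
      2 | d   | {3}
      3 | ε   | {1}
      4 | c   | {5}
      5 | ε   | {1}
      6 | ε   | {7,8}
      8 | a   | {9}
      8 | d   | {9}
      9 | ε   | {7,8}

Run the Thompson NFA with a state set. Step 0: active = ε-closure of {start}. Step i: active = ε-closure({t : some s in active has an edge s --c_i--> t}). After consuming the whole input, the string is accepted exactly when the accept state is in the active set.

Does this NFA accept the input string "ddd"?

Answer: ACCEPT

Derivation:
start: ε-closure({0}) = {0,2,4}
'd' @ 1: {1,3,6,7,8}  [accepting]
'd' @ 2: {7,8,9}  [accepting]
'd' @ 3: {7,8,9}  [accepting]
after full input: {7,8,9}  (accept=7 in)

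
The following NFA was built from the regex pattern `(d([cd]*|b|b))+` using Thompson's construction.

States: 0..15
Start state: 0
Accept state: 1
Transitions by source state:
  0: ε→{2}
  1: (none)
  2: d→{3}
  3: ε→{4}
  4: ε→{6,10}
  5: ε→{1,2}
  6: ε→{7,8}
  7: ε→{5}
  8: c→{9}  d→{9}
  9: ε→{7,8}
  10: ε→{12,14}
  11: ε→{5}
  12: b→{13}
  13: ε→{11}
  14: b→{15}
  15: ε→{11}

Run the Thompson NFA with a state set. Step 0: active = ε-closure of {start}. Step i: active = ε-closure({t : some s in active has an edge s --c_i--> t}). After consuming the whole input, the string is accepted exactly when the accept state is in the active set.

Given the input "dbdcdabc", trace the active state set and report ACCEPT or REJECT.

start: ε-closure({0}) = {0,2}
'd' @ 1: {1,2,3,4,5,6,7,8,10,12,14}  (accept∈set)
'b' @ 2: {1,2,5,11,13,15}  (accept∈set)
'd' @ 3: {1,2,3,4,5,6,7,8,10,12,14}  (accept∈set)
'c' @ 4: {1,2,5,7,8,9}  (accept∈set)
'd' @ 5: {1,2,3,4,5,6,7,8,9,10,12,14}  (accept∈set)
'a' @ 6: {}  — dead — no transitions
rest 'bc' ignored (set empty)
after full input: {}  (accept=1 not in)

Answer: REJECT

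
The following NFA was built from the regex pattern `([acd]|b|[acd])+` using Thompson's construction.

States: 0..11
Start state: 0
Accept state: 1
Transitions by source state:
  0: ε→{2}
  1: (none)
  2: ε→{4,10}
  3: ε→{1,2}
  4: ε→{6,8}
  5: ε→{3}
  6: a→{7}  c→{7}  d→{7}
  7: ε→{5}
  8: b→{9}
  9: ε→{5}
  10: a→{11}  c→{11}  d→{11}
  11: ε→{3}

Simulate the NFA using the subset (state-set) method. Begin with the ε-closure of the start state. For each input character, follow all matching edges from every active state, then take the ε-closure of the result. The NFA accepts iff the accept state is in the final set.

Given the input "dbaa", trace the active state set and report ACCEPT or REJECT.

Answer: ACCEPT

Trace:
start: ε-closure({0}) = {0,2,4,6,8,10}
'd' @ 1: {1,2,3,4,5,6,7,8,10,11}  [accepting]
'b' @ 2: {1,2,3,4,5,6,8,9,10}  [accepting]
'a' @ 3: {1,2,3,4,5,6,7,8,10,11}  [accepting]
'a' @ 4: {1,2,3,4,5,6,7,8,10,11}  [accepting]
after full input: {1,2,3,4,5,6,7,8,10,11}  (accept=1 in)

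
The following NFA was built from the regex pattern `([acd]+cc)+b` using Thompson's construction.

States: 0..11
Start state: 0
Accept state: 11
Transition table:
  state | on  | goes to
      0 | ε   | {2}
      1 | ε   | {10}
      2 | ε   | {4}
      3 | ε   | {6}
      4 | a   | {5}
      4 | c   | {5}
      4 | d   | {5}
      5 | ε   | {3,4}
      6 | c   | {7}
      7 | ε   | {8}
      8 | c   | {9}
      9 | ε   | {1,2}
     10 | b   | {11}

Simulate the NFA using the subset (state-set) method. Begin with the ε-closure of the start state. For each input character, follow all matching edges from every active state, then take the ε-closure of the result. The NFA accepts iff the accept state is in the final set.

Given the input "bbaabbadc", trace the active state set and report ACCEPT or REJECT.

S₀ = ε-closure({0}) = {0,2,4}
'b' @ 1: {}  — state set empty
rest 'baabbadc' ignored (set empty)
after full input: {}  (accept=11 not in)

Answer: REJECT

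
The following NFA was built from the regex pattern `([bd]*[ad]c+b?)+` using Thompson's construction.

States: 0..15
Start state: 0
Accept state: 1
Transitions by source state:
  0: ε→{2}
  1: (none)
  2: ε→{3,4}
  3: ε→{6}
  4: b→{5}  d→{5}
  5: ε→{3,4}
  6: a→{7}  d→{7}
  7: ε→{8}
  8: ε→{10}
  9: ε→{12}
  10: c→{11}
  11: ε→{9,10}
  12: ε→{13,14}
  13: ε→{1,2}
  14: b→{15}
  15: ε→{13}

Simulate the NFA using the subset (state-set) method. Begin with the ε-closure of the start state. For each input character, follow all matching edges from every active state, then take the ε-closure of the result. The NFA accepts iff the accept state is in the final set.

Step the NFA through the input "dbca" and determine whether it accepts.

S₀ = ε-closure({0}) = {0,2,3,4,6}
'd' @ 1: {3,4,5,6,7,8,10}
'b' @ 2: {3,4,5,6}
'c' @ 3: {}  — state set empty
rest 'a' ignored (set empty)
end set {} — state 1 not in

Answer: REJECT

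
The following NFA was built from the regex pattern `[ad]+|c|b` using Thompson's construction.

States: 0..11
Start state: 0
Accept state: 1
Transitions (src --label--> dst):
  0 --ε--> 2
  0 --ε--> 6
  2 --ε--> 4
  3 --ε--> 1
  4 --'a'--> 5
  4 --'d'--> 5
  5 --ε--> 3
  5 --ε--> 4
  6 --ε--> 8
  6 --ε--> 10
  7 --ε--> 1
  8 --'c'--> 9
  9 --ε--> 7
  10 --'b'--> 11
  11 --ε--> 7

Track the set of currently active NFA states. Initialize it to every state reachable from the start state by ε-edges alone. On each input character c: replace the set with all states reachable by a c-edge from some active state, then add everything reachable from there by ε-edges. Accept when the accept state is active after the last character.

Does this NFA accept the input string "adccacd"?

S₀ = ε-closure({0}) = {0,2,4,6,8,10}
'a' @ 1: {1,3,4,5}  [accepting]
'd' @ 2: {1,3,4,5}  [accepting]
'c' @ 3: {}  — no active states
rest 'cacd' ignored (set empty)
after full input: {}  (accept=1 not in)

Answer: REJECT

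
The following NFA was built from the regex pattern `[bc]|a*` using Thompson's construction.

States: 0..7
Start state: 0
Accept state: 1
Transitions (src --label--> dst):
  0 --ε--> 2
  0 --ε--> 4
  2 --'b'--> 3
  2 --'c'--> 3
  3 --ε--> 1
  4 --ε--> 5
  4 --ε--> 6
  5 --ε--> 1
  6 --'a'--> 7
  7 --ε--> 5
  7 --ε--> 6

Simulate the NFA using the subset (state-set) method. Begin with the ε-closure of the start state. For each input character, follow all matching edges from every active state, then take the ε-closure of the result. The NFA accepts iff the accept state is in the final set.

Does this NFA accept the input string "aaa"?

initial (ε-close {0}): {0,1,2,4,5,6}
'a' @ 1: {1,5,6,7}  (accept∈set)
'a' @ 2: {1,5,6,7}  (accept∈set)
'a' @ 3: {1,5,6,7}  (accept∈set)
final: {1,5,6,7}; accept 1 in set

Answer: ACCEPT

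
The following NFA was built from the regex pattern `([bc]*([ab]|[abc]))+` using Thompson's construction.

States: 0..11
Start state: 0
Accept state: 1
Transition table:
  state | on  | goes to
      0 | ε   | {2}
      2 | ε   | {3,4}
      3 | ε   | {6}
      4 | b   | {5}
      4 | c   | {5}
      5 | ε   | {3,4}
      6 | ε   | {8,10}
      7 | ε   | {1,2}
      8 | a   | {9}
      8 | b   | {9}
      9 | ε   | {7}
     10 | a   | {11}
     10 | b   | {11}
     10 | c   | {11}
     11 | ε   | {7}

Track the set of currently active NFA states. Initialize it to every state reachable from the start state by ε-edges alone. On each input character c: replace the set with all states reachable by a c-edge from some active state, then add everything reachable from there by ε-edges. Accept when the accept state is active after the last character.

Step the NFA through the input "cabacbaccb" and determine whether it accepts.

start: ε-closure({0}) = {0,2,3,4,6,8,10}
'c' @ 1: {1,2,3,4,5,6,7,8,10,11}  (accept∈set)
'a' @ 2: {1,2,3,4,6,7,8,9,10,11}  (accept∈set)
'b' @ 3: {1,2,3,4,5,6,7,8,9,10,11}  (accept∈set)
'a' @ 4: {1,2,3,4,6,7,8,9,10,11}  (accept∈set)
'c' @ 5: {1,2,3,4,5,6,7,8,10,11}  (accept∈set)
'b' @ 6: {1,2,3,4,5,6,7,8,9,10,11}  (accept∈set)
'a' @ 7: {1,2,3,4,6,7,8,9,10,11}  (accept∈set)
'c' @ 8: {1,2,3,4,5,6,7,8,10,11}  (accept∈set)
'c' @ 9: {1,2,3,4,5,6,7,8,10,11}  (accept∈set)
'b' @ 10: {1,2,3,4,5,6,7,8,9,10,11}  (accept∈set)
end set {1,2,3,4,5,6,7,8,9,10,11} — state 1 in

Answer: ACCEPT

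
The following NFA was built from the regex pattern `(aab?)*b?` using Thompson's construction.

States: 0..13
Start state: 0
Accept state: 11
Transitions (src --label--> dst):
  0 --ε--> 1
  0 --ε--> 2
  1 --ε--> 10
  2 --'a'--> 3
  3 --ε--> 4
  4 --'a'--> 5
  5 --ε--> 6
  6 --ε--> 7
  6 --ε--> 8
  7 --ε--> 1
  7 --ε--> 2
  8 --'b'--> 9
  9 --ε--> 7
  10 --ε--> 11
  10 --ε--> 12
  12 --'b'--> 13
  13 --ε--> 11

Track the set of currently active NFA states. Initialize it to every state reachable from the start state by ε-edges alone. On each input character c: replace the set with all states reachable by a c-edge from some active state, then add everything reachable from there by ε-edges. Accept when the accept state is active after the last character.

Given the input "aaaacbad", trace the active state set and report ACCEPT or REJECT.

Answer: REJECT

Trace:
initial (ε-close {0}): {0,1,2,10,11,12}
'a' @ 1: {3,4}
'a' @ 2: {1,2,5,6,7,8,10,11,12}  ✓accept
'a' @ 3: {3,4}
'a' @ 4: {1,2,5,6,7,8,10,11,12}  ✓accept
'c' @ 5: {}  — no active states
rest 'bad' ignored (set empty)
final: {}; accept 11 not in set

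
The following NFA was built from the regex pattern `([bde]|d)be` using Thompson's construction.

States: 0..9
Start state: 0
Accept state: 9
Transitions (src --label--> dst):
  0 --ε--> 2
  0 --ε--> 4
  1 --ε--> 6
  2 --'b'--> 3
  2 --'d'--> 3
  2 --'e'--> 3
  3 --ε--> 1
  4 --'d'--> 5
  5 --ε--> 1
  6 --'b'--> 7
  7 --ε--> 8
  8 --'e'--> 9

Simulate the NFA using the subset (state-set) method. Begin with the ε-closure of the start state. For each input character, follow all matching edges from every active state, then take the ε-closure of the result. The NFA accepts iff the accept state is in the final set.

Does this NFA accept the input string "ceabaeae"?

S₀ = ε-closure({0}) = {0,2,4}
'c' @ 1: {}  — dead — no transitions
rest 'eabaeae' ignored (set empty)
after full input: {}  (accept=9 not in)

Answer: REJECT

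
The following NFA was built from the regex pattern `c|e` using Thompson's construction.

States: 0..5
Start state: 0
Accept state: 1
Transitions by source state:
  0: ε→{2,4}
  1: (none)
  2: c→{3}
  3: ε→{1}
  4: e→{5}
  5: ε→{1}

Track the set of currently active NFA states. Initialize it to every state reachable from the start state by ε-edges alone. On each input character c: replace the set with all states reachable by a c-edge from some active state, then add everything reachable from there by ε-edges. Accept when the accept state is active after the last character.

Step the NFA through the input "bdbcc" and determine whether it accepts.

initial (ε-close {0}): {0,2,4}
'b' @ 1: {}  — no active states
rest 'dbcc' ignored (set empty)
end set {} — state 1 not in

Answer: REJECT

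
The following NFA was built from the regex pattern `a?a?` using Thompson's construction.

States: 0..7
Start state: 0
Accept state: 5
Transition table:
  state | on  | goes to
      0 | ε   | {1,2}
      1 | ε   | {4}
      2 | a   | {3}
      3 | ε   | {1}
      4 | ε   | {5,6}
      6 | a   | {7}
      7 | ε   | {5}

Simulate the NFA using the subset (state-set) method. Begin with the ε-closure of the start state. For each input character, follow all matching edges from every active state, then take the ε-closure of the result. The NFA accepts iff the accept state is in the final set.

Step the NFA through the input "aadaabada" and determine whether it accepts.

Answer: REJECT

Trace:
S₀ = ε-closure({0}) = {0,1,2,4,5,6}
'a' @ 1: {1,3,4,5,6,7}  [accepting]
'a' @ 2: {5,7}  [accepting]
'd' @ 3: {}  — dead — no transitions
rest 'aabada' ignored (set empty)
end set {} — state 5 not in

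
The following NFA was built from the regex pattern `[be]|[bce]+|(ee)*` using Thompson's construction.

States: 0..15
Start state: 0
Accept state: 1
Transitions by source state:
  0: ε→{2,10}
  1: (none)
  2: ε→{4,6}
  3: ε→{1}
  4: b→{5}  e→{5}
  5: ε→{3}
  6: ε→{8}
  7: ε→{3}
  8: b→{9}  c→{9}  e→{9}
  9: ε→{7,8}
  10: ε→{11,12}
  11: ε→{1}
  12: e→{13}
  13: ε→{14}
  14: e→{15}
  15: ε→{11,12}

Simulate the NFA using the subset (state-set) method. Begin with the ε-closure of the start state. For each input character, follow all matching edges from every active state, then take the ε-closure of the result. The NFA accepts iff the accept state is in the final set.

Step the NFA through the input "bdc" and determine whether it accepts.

Answer: REJECT

Derivation:
start: ε-closure({0}) = {0,1,2,4,6,8,10,11,12}
'b' @ 1: {1,3,5,7,8,9}  [accepting]
'd' @ 2: {}  — state set empty
rest 'c' ignored (set empty)
final: {}; accept 1 not in set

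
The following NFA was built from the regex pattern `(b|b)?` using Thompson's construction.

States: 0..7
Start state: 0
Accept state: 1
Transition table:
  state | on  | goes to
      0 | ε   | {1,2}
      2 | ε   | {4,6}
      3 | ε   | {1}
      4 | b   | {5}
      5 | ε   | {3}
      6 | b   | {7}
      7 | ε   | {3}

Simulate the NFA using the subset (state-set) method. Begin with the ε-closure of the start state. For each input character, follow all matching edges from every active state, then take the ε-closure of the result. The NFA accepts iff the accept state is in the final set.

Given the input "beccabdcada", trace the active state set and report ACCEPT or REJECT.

Answer: REJECT

Steps:
initial (ε-close {0}): {0,1,2,4,6}
'b' @ 1: {1,3,5,7}  ✓accept
'e' @ 2: {}  — no active states
rest 'ccabdcada' ignored (set empty)
end set {} — state 1 not in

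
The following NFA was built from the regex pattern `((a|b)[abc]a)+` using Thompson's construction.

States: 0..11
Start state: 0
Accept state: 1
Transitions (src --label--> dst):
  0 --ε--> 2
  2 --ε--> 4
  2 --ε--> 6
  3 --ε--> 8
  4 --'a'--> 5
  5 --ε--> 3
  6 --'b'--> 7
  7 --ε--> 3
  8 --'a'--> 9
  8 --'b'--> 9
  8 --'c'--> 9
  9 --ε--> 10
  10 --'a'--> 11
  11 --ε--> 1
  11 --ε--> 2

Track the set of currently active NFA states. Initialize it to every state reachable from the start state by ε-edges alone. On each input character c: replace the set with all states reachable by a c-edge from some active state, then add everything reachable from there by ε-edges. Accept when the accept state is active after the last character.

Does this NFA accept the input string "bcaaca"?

start: ε-closure({0}) = {0,2,4,6}
'b' @ 1: {3,7,8}
'c' @ 2: {9,10}
'a' @ 3: {1,2,4,6,11}  (accept∈set)
'a' @ 4: {3,5,8}
'c' @ 5: {9,10}
'a' @ 6: {1,2,4,6,11}  (accept∈set)
final: {1,2,4,6,11}; accept 1 in set

Answer: ACCEPT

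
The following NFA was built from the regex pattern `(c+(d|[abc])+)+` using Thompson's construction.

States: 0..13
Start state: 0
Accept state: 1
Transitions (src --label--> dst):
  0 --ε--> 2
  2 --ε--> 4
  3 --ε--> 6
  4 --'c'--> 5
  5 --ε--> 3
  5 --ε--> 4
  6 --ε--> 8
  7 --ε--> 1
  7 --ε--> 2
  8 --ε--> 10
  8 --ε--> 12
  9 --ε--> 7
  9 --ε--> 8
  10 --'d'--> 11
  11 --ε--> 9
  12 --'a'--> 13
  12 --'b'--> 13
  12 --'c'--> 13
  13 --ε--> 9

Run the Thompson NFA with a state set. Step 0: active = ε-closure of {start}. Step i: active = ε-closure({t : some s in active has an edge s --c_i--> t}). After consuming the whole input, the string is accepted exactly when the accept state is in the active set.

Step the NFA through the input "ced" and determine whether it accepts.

Answer: REJECT

Trace:
start: ε-closure({0}) = {0,2,4}
'c' @ 1: {3,4,5,6,8,10,12}
'e' @ 2: {}  — dead — no transitions
rest 'd' ignored (set empty)
after full input: {}  (accept=1 not in)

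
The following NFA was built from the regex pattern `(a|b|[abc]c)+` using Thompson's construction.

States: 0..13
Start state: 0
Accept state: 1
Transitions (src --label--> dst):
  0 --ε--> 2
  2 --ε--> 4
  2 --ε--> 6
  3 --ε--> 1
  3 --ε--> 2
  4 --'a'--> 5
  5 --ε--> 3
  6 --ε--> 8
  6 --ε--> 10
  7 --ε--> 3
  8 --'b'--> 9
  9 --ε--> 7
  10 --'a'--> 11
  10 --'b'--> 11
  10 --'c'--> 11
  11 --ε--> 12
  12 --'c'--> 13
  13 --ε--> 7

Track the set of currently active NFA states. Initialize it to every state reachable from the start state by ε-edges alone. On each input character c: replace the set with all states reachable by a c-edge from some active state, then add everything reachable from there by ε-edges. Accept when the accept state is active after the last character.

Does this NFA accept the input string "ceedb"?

S₀ = ε-closure({0}) = {0,2,4,6,8,10}
'c' @ 1: {11,12}
'e' @ 2: {}  — state set empty
rest 'edb' ignored (set empty)
final: {}; accept 1 not in set

Answer: REJECT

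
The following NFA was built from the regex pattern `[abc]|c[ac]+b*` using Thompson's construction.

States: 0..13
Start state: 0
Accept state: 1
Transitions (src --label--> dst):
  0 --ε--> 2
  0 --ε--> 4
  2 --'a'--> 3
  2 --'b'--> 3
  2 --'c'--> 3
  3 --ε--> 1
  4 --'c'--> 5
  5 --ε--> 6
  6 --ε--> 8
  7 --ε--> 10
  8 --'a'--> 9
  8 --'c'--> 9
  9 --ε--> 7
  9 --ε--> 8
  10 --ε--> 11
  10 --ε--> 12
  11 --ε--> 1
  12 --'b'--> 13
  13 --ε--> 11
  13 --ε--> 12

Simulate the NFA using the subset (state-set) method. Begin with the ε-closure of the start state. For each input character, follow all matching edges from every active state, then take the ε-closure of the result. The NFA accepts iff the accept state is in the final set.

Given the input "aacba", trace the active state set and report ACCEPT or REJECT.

S₀ = ε-closure({0}) = {0,2,4}
'a' @ 1: {1,3}  [accepting]
'a' @ 2: {}  — no active states
rest 'cba' ignored (set empty)
final: {}; accept 1 not in set

Answer: REJECT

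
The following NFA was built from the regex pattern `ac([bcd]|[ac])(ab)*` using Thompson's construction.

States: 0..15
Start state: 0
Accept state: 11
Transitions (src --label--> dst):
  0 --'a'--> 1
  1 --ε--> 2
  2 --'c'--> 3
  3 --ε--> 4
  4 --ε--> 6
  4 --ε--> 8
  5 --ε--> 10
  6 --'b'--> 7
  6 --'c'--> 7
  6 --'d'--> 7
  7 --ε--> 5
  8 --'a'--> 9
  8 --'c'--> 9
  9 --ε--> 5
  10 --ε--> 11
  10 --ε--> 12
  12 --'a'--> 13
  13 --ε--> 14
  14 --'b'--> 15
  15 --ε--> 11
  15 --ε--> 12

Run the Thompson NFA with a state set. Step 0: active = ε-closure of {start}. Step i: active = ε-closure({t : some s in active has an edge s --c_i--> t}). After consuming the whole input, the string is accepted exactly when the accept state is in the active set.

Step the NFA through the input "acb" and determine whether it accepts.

start: ε-closure({0}) = {0}
'a' @ 1: {1,2}
'c' @ 2: {3,4,6,8}
'b' @ 3: {5,7,10,11,12}  (accept∈set)
end set {5,7,10,11,12} — state 11 in

Answer: ACCEPT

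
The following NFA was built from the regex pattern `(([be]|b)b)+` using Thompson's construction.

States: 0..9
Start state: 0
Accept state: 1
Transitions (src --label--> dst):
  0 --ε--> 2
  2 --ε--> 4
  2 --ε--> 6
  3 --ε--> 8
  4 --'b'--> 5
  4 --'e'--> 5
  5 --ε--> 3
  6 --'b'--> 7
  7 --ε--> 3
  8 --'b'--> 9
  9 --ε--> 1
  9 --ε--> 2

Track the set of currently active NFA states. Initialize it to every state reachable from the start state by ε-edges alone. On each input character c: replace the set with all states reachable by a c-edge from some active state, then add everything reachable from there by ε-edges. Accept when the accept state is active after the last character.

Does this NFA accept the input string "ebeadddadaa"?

initial (ε-close {0}): {0,2,4,6}
'e' @ 1: {3,5,8}
'b' @ 2: {1,2,4,6,9}  ✓accept
'e' @ 3: {3,5,8}
'a' @ 4: {}  — no active states
rest 'dddadaa' ignored (set empty)
end set {} — state 1 not in

Answer: REJECT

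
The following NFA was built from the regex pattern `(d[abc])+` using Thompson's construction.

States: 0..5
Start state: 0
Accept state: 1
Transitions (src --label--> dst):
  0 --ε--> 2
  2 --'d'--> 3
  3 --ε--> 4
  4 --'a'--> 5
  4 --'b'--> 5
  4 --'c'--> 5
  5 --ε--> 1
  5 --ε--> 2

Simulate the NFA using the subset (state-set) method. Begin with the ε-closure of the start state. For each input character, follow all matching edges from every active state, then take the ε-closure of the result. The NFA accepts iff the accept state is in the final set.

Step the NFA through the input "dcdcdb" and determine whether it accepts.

initial (ε-close {0}): {0,2}
'd' @ 1: {3,4}
'c' @ 2: {1,2,5}  (accept∈set)
'd' @ 3: {3,4}
'c' @ 4: {1,2,5}  (accept∈set)
'd' @ 5: {3,4}
'b' @ 6: {1,2,5}  (accept∈set)
end set {1,2,5} — state 1 in

Answer: ACCEPT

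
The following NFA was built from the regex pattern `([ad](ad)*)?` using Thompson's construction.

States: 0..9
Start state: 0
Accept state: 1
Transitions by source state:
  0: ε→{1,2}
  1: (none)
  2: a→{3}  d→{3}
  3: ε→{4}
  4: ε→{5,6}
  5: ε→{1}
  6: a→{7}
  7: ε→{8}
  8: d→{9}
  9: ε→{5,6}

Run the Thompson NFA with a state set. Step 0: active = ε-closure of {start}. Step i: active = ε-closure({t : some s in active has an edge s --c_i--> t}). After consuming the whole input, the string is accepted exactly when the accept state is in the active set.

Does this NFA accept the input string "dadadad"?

S₀ = ε-closure({0}) = {0,1,2}
'd' @ 1: {1,3,4,5,6}  [accepting]
'a' @ 2: {7,8}
'd' @ 3: {1,5,6,9}  [accepting]
'a' @ 4: {7,8}
'd' @ 5: {1,5,6,9}  [accepting]
'a' @ 6: {7,8}
'd' @ 7: {1,5,6,9}  [accepting]
final: {1,5,6,9}; accept 1 in set

Answer: ACCEPT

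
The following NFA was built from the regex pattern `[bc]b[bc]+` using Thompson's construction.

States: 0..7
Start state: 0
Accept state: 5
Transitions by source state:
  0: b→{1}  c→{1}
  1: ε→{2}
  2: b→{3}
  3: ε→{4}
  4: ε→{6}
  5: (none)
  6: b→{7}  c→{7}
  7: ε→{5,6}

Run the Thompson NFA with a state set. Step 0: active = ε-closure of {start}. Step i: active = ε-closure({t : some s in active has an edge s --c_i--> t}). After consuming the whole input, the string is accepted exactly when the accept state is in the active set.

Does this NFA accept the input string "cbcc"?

Answer: ACCEPT

Derivation:
initial (ε-close {0}): {0}
'c' @ 1: {1,2}
'b' @ 2: {3,4,6}
'c' @ 3: {5,6,7}  ✓accept
'c' @ 4: {5,6,7}  ✓accept
end set {5,6,7} — state 5 in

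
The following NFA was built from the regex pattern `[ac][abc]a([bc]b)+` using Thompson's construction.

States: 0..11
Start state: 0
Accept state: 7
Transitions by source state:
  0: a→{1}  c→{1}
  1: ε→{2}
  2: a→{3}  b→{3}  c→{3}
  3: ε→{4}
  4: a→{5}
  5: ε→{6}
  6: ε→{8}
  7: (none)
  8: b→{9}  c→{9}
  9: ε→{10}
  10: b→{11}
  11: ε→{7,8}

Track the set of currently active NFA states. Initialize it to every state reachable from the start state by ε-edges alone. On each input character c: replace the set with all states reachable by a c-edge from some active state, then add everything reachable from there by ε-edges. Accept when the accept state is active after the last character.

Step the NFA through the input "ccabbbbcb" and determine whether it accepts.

initial (ε-close {0}): {0}
'c' @ 1: {1,2}
'c' @ 2: {3,4}
'a' @ 3: {5,6,8}
'b' @ 4: {9,10}
'b' @ 5: {7,8,11}  (accept∈set)
'b' @ 6: {9,10}
'b' @ 7: {7,8,11}  (accept∈set)
'c' @ 8: {9,10}
'b' @ 9: {7,8,11}  (accept∈set)
end set {7,8,11} — state 7 in

Answer: ACCEPT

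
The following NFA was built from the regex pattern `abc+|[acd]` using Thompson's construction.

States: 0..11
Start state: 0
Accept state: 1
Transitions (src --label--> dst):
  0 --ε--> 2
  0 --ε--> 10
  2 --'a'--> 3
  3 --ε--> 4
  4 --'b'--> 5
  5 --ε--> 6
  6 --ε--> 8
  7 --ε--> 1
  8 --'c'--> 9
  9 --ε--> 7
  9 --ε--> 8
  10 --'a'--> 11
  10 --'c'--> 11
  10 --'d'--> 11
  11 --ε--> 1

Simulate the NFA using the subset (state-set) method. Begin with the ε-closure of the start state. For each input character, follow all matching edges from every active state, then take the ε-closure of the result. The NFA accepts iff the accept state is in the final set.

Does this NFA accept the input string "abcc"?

S₀ = ε-closure({0}) = {0,2,10}
'a' @ 1: {1,3,4,11}  ✓accept
'b' @ 2: {5,6,8}
'c' @ 3: {1,7,8,9}  ✓accept
'c' @ 4: {1,7,8,9}  ✓accept
end set {1,7,8,9} — state 1 in

Answer: ACCEPT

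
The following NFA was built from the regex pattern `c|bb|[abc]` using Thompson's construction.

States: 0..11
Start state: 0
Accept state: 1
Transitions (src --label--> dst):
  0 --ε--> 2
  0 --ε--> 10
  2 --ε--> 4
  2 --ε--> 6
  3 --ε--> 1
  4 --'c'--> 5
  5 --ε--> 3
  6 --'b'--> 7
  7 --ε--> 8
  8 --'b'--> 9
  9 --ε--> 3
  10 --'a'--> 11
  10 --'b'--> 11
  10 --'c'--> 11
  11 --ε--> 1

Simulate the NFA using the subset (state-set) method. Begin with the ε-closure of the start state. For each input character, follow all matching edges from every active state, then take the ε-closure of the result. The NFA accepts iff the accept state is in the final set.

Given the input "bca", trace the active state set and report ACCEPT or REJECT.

initial (ε-close {0}): {0,2,4,6,10}
'b' @ 1: {1,7,8,11}  [accepting]
'c' @ 2: {}  — no active states
rest 'a' ignored (set empty)
end set {} — state 1 not in

Answer: REJECT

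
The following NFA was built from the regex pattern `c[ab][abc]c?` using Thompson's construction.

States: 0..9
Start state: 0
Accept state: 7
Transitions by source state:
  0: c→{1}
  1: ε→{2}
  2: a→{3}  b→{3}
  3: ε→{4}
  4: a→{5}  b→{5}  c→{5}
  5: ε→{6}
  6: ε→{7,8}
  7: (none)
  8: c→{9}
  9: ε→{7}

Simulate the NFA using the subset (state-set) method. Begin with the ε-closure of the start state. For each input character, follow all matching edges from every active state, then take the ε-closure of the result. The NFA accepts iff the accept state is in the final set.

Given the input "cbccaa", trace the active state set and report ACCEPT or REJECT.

Answer: REJECT

Steps:
S₀ = ε-closure({0}) = {0}
'c' @ 1: {1,2}
'b' @ 2: {3,4}
'c' @ 3: {5,6,7,8}  ✓accept
'c' @ 4: {7,9}  ✓accept
'a' @ 5: {}  — no active states
rest 'a' ignored (set empty)
after full input: {}  (accept=7 not in)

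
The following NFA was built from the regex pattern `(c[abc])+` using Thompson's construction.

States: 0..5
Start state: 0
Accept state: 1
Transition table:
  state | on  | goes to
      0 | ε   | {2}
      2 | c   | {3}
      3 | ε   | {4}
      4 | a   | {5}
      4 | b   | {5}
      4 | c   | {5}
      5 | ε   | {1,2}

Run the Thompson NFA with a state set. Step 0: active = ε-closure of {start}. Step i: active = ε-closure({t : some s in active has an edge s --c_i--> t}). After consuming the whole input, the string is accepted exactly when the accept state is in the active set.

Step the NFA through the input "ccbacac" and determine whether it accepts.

Answer: REJECT

Trace:
S₀ = ε-closure({0}) = {0,2}
'c' @ 1: {3,4}
'c' @ 2: {1,2,5}  (accept∈set)
'b' @ 3: {}  — state set empty
rest 'acac' ignored (set empty)
end set {} — state 1 not in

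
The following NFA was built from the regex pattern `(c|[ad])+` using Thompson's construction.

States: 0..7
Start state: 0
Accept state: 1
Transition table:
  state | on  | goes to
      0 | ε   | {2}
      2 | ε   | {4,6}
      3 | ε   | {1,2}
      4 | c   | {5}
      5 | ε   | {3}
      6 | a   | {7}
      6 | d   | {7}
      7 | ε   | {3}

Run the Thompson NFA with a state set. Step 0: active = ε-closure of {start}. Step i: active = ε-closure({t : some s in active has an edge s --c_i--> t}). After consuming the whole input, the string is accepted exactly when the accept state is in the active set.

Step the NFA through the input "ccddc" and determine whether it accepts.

Answer: ACCEPT

Trace:
S₀ = ε-closure({0}) = {0,2,4,6}
'c' @ 1: {1,2,3,4,5,6}  (accept∈set)
'c' @ 2: {1,2,3,4,5,6}  (accept∈set)
'd' @ 3: {1,2,3,4,6,7}  (accept∈set)
'd' @ 4: {1,2,3,4,6,7}  (accept∈set)
'c' @ 5: {1,2,3,4,5,6}  (accept∈set)
final: {1,2,3,4,5,6}; accept 1 in set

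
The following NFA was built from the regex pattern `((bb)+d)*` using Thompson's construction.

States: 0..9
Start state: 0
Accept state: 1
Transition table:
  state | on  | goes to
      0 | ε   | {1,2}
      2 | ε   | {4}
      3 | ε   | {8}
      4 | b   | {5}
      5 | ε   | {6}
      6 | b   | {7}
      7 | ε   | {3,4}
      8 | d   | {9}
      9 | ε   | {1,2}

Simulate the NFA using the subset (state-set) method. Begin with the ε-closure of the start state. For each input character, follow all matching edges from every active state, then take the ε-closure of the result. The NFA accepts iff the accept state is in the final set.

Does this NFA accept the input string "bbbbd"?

start: ε-closure({0}) = {0,1,2,4}
'b' @ 1: {5,6}
'b' @ 2: {3,4,7,8}
'b' @ 3: {5,6}
'b' @ 4: {3,4,7,8}
'd' @ 5: {1,2,4,9}  [accepting]
final: {1,2,4,9}; accept 1 in set

Answer: ACCEPT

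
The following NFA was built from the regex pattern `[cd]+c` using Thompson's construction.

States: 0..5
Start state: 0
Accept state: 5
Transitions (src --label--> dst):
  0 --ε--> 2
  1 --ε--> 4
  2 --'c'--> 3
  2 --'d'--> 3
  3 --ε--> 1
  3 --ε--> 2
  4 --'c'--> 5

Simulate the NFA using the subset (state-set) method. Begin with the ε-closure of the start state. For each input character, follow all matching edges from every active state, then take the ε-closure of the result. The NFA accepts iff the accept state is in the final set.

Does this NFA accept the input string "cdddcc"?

start: ε-closure({0}) = {0,2}
'c' @ 1: {1,2,3,4}
'd' @ 2: {1,2,3,4}
'd' @ 3: {1,2,3,4}
'd' @ 4: {1,2,3,4}
'c' @ 5: {1,2,3,4,5}  (accept∈set)
'c' @ 6: {1,2,3,4,5}  (accept∈set)
end set {1,2,3,4,5} — state 5 in

Answer: ACCEPT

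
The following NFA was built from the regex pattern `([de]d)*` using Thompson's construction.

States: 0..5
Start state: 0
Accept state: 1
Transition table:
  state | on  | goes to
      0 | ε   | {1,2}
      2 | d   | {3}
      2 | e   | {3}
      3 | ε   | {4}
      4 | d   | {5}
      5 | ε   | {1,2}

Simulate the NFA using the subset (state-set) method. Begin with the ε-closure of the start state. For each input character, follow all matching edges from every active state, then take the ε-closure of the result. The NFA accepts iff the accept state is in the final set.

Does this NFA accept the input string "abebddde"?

Answer: REJECT

Trace:
start: ε-closure({0}) = {0,1,2}
'a' @ 1: {}  — dead — no transitions
rest 'bebddde' ignored (set empty)
after full input: {}  (accept=1 not in)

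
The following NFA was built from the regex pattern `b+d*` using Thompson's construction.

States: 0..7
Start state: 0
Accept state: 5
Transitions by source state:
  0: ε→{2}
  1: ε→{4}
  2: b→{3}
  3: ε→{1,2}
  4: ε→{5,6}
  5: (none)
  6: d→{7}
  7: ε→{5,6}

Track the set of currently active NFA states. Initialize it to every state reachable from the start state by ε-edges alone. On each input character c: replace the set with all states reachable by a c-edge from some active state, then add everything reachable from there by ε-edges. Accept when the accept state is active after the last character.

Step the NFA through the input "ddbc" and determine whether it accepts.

Answer: REJECT

Derivation:
start: ε-closure({0}) = {0,2}
'd' @ 1: {}  — dead — no transitions
rest 'dbc' ignored (set empty)
final: {}; accept 5 not in set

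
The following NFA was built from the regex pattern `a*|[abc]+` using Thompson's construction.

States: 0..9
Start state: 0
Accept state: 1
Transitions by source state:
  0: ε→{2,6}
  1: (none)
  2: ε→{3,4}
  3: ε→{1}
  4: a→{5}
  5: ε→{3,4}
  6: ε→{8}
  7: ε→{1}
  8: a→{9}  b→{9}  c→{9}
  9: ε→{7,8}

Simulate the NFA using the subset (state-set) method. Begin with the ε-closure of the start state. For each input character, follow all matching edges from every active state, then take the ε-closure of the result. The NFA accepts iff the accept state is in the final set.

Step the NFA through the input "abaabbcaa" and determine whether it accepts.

S₀ = ε-closure({0}) = {0,1,2,3,4,6,8}
'a' @ 1: {1,3,4,5,7,8,9}  ✓accept
'b' @ 2: {1,7,8,9}  ✓accept
'a' @ 3: {1,7,8,9}  ✓accept
'a' @ 4: {1,7,8,9}  ✓accept
'b' @ 5: {1,7,8,9}  ✓accept
'b' @ 6: {1,7,8,9}  ✓accept
'c' @ 7: {1,7,8,9}  ✓accept
'a' @ 8: {1,7,8,9}  ✓accept
'a' @ 9: {1,7,8,9}  ✓accept
after full input: {1,7,8,9}  (accept=1 in)

Answer: ACCEPT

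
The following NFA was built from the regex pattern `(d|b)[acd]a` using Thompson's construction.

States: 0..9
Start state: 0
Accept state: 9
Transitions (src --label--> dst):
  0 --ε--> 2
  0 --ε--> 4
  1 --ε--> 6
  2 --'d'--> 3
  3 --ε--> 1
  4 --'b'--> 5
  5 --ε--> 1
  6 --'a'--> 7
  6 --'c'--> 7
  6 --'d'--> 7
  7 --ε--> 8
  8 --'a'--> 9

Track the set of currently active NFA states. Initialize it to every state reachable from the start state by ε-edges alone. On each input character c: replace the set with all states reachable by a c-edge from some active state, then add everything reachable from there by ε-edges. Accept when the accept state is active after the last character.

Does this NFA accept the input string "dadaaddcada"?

start: ε-closure({0}) = {0,2,4}
'd' @ 1: {1,3,6}
'a' @ 2: {7,8}
'd' @ 3: {}  — state set empty
rest 'aaddcada' ignored (set empty)
end set {} — state 9 not in

Answer: REJECT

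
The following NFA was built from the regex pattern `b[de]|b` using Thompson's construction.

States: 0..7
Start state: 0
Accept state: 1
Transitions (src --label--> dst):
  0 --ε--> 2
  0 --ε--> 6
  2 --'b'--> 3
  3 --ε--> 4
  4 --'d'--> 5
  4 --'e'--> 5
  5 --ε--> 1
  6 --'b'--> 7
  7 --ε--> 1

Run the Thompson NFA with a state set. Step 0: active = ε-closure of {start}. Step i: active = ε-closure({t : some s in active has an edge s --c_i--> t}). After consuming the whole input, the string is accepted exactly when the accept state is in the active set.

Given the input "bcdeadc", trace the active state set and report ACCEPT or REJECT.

Answer: REJECT

Trace:
S₀ = ε-closure({0}) = {0,2,6}
'b' @ 1: {1,3,4,7}  ✓accept
'c' @ 2: {}  — no active states
rest 'deadc' ignored (set empty)
after full input: {}  (accept=1 not in)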